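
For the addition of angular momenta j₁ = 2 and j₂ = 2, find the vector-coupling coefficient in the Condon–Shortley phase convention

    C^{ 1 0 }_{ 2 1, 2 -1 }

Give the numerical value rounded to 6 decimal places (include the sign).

j₁+j₂−J=3  J+j₁−j₂=1  J−j₁+j₂=1  j₁+j₂+J+1=6
(j₁±m₁, j₂±m₂, J±M) = (3,1,1,3,1,1)
P² = 9/10
sum k=0..1:
  [0] +1/6 = 1/6
  [1] −1/2 = -1/2
S = -1/3
C² = P²·S² = 1/10 ; C = -0.316228

−√(1/10) = -0.316228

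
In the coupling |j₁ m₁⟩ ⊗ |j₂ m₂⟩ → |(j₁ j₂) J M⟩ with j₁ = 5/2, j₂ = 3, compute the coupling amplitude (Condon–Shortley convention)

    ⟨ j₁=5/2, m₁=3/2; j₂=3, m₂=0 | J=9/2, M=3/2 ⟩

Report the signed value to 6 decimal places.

triangle: 1!×4!×5!/11! = 2880/39916800
(j±m)!: 4!×1!×3!×3!×6!×3! = 3732480
prefactor² = (2J+1)×Δ×N² = 207360/77
  k=0: +1/(0!×1!×1!×3!×3!×2!) = 1/72
  k=1: −1/(1!×0!×0!×2!×4!×3!) = -1/288
Σ = 1/96  ⇒  CG² = 207360/77×1/96² = 45/154
CG = +√(45/154) = +0.540562

+0.540562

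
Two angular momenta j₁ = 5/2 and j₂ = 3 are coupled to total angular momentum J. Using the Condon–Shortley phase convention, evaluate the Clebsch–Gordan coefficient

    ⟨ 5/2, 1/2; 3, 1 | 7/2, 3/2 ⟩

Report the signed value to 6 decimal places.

-0.487950

triangle: 2!·3!·4!/10! = 288/3628800
(j±m)!: 3!·2!·4!·2!·5!·2! = 138240
prefactor² = (2J+1)·Δ·N² = 3072/35
  k=0: +1/(0!·2!·2!·4!·1!·0!) = 1/96
  k=1: −1/(1!·1!·1!·3!·2!·1!) = -1/12
  k=2: +1/(2!·0!·0!·2!·3!·2!) = 1/48
Σ = -5/96  ⇒  CG² = 3072/35·(-5/96)² = 5/21
CG = −√(5/21) = -0.487950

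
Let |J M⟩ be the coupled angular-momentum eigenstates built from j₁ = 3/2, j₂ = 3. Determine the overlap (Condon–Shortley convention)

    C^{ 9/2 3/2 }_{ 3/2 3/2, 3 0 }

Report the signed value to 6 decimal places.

+√(5/21) ≈ +0.487950

triangle: 0!×3!×6!/10! = 4320/3628800
(j±m)!: 3!×0!×3!×3!×6!×3! = 933120
prefactor² = (2J+1)×Δ×N² = 77760/7
  k=0: +1/(0!×0!×0!×3!×3!×3!) = 1/216
Σ = 1/216  ⇒  CG² = 77760/7×1/216² = 5/21
CG = +√(5/21) = +0.487950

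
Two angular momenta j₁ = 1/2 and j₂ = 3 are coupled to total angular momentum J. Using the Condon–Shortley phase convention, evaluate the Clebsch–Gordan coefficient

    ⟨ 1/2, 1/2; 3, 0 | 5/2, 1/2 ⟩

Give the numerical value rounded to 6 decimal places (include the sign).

triangle: 1!*0!*5!/7! = 120/5040
(j±m)!: 1!*0!*3!*3!*3!*2! = 432
prefactor² = (2J+1)*Δ*N² = 432/7
  k=0: +1/(0!*1!*0!*3!*0!*2!) = 1/12
Σ = 1/12  ⇒  CG² = 432/7*1/12² = 3/7
CG = +√(3/7) = +0.654654

+0.654654  (= +√(3/7))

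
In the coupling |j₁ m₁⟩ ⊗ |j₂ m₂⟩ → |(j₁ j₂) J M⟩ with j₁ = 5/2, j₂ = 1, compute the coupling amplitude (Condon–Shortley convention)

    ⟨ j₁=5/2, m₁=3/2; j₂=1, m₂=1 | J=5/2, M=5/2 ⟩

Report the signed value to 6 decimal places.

√[6·1!4!1!/7! · 4!1!2!0!5!0!] = √(1152/7)
  +(−1)^1/∏(1,0,0,1,4,0)! = -1/24  (running -1/24)
⟨..|..⟩ = √(1152/7)·(-1/24) = -0.534522

−√(2/7) = -0.534522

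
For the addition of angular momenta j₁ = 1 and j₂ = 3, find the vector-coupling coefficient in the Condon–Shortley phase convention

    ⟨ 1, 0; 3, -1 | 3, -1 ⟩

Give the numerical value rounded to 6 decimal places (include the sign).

triangle: 1!×1!×5!/8! = 120/40320
(j±m)!: 1!×1!×2!×4!×2!×4! = 2304
prefactor² = (2J+1)×Δ×N² = 48
  k=0: +1/(0!×1!×1!×2!×0!×3!) = 1/12
  k=1: −1/(1!×0!×0!×1!×1!×4!) = -1/24
Σ = 1/24  ⇒  CG² = 48×1/24² = 1/12
CG = +√(1/12) = +0.288675

+0.288675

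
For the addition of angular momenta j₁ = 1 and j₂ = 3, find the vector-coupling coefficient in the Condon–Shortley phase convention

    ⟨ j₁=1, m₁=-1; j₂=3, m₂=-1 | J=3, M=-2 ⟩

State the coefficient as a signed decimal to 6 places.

-0.645497  (= −√(5/12))

triangle: 1!×1!×5!/8! = 120/40320
(j±m)!: 0!×2!×2!×4!×1!×5! = 11520
prefactor² = (2J+1)×Δ×N² = 240
  k=1: −1/(1!×0!×1!×1!×0!×4!) = -1/24
Σ = -1/24  ⇒  CG² = 240×(-1/24)² = 5/12
CG = −√(5/12) = -0.645497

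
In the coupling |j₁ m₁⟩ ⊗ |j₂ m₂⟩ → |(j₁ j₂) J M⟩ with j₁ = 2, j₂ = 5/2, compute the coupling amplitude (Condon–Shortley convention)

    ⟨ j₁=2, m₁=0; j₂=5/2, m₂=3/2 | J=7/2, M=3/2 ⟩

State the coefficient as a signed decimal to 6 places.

−√(2/7) = -0.534522

j₁+j₂−J=1  J+j₁−j₂=3  J−j₁+j₂=4  j₁+j₂+J+1=9
(j₁±m₁, j₂±m₂, J±M) = (2,2,4,1,5,2)
P² = 512/7
sum k=0..1:
  [0] +1/48 = 1/48
  [1] −1/12 = -1/12
S = -1/16
C² = P²·S² = 2/7 ; C = -0.534522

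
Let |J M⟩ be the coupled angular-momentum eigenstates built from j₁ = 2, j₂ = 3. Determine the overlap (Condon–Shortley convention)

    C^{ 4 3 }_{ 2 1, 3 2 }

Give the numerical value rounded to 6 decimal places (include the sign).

-0.223607  (= −√(1/20))

j₁+j₂−J=1  J+j₁−j₂=3  J−j₁+j₂=5  j₁+j₂+J+1=10
(j₁±m₁, j₂±m₂, J±M) = (3,1,5,1,7,1)
P² = 6480
sum k=0..1:
  [0] +1/240 = 1/240
  [1] −1/144 = -1/144
S = -1/360
C² = P²·S² = 1/20 ; C = -0.223607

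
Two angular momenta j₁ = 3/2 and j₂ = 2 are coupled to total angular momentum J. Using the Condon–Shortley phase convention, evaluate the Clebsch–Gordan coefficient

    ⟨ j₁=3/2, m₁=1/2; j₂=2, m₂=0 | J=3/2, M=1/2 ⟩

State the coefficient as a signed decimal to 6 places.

−√(1/5) ≈ -0.447214

j₁+j₂−J=2  J+j₁−j₂=1  J−j₁+j₂=2  j₁+j₂+J+1=6
(j₁±m₁, j₂±m₂, J±M) = (2,1,2,2,2,1)
P² = 16/45
sum k=0..1:
  [0] +1/4 = 1/4
  [1] −1/1 = -1
S = -3/4
C² = P²·S² = 1/5 ; C = -0.447214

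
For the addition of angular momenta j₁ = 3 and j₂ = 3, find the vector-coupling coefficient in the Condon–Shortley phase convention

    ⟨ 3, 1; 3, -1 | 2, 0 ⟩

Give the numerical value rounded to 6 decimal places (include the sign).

−√(3/28) ≈ -0.327327

j₁+j₂−J=4  J+j₁−j₂=2  J−j₁+j₂=2  j₁+j₂+J+1=9
(j₁±m₁, j₂±m₂, J±M) = (4,2,2,4,2,2)
P² = 256/21
sum k=0..2:
  [0] +1/96 = 1/96
  [1] −1/6 = -1/6
  [2] +1/16 = 1/16
S = -3/32
C² = P²·S² = 3/28 ; C = -0.327327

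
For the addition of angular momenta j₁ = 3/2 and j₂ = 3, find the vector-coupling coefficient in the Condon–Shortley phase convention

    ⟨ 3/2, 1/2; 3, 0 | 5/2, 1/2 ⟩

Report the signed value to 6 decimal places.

-0.414039

triangle: 2!×1!×4!/8! = 48/40320
(j±m)!: 2!×1!×3!×3!×3!×2! = 864
prefactor² = (2J+1)×Δ×N² = 216/35
  k=0: +1/(0!×2!×1!×3!×0!×1!) = 1/12
  k=1: −1/(1!×1!×0!×2!×1!×2!) = -1/4
Σ = -1/6  ⇒  CG² = 216/35×(-1/6)² = 6/35
CG = −√(6/35) = -0.414039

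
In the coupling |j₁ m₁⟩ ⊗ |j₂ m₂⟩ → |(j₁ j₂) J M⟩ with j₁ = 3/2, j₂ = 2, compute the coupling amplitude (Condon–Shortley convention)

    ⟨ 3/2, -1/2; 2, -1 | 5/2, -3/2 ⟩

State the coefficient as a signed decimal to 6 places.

+√(1/35) = +0.169031

triangle: 1!·2!·3!/7! = 12/5040
(j±m)!: 1!·2!·1!·3!·1!·4! = 288
prefactor² = (2J+1)·Δ·N² = 144/35
  k=0: +1/(0!·1!·2!·1!·0!·2!) = 1/4
  k=1: −1/(1!·0!·1!·0!·1!·3!) = -1/6
Σ = 1/12  ⇒  CG² = 144/35·1/12² = 1/35
CG = +√(1/35) = +0.169031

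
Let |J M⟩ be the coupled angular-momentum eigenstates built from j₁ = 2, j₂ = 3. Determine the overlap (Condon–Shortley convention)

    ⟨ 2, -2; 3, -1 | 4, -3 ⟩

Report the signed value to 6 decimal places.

−√(1/2) ≈ -0.707107

j₁+j₂−J=1  J+j₁−j₂=3  J−j₁+j₂=5  j₁+j₂+J+1=10
(j₁±m₁, j₂±m₂, J±M) = (0,4,2,4,1,7)
P² = 10368
sum k=1..1:
  [1] −1/144 = -1/144
S = -1/144
C² = P²·S² = 1/2 ; C = -0.707107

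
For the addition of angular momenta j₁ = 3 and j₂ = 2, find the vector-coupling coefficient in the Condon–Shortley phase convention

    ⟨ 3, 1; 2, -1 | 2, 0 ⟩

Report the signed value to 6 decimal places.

−√(1/7) ≈ -0.377964

√[5·3!3!1!/8! · 4!2!1!3!2!2!] = √(36/7)
  +(−1)^0/∏(0,3,2,1,1,0)! = 1/12  (running 1/12)
  +(−1)^1/∏(1,2,1,0,2,1)! = -1/4  (running -1/6)
⟨..|..⟩ = √(36/7)·(-1/6) = -0.377964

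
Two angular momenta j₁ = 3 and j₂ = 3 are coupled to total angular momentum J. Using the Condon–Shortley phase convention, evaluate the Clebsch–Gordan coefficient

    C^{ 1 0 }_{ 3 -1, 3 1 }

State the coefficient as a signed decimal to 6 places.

triangle: 5!·1!·1!/8! = 120/40320
(j±m)!: 2!·4!·4!·2!·1!·1! = 2304
prefactor² = (2J+1)·Δ·N² = 144/7
  k=3: −1/(3!·2!·1!·1!·0!·0!) = -1/12
  k=4: +1/(4!·1!·0!·0!·1!·1!) = 1/24
Σ = -1/24  ⇒  CG² = 144/7·(-1/24)² = 1/28
CG = −√(1/28) = -0.188982

-0.188982  (= −√(1/28))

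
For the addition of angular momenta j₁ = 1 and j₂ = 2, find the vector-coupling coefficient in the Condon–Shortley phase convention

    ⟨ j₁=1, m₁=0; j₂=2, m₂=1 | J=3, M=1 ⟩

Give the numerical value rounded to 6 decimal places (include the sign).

+√(8/15) = +0.730297

√[7·0!2!4!/7! · 1!1!3!1!4!2!] = √(96/5)
  +(−1)^0/∏(0,0,1,3,1,1)! = 1/6  (running 1/6)
⟨..|..⟩ = √(96/5)·(1/6) = +0.730297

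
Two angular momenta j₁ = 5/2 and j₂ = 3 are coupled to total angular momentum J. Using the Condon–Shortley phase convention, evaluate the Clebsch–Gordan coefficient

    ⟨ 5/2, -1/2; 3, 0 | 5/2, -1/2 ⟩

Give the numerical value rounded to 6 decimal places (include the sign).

+0.276026

triangle: 3!×2!×3!/9! = 72/362880
(j±m)!: 2!×3!×3!×3!×2!×3! = 5184
prefactor² = (2J+1)×Δ×N² = 216/35
  k=1: −1/(1!×2!×2!×2!×0!×1!) = -1/8
  k=2: +1/(2!×1!×1!×1!×1!×2!) = 1/4
  k=3: −1/(3!×0!×0!×0!×2!×3!) = -1/72
Σ = 1/9  ⇒  CG² = 216/35×1/9² = 8/105
CG = +√(8/105) = +0.276026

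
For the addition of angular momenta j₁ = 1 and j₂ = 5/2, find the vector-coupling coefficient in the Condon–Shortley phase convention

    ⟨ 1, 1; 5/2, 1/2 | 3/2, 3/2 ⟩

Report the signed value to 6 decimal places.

+√(1/15) = +0.258199

j₁+j₂−J=2  J+j₁−j₂=0  J−j₁+j₂=3  j₁+j₂+J+1=6
(j₁±m₁, j₂±m₂, J±M) = (2,0,3,2,3,0)
P² = 48/5
sum k=0..0:
  [0] +1/12 = 1/12
S = 1/12
C² = P²·S² = 1/15 ; C = +0.258199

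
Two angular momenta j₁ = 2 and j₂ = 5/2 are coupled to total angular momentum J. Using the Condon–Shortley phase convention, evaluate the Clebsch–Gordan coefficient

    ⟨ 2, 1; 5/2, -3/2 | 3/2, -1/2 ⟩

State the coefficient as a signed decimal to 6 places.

j₁+j₂−J=3  J+j₁−j₂=1  J−j₁+j₂=2  j₁+j₂+J+1=7
(j₁±m₁, j₂±m₂, J±M) = (3,1,1,4,1,2)
P² = 96/35
sum k=0..1:
  [0] +1/6 = 1/6
  [1] −1/4 = -1/4
S = -1/12
C² = P²·S² = 2/105 ; C = -0.138013

−√(2/105) ≈ -0.138013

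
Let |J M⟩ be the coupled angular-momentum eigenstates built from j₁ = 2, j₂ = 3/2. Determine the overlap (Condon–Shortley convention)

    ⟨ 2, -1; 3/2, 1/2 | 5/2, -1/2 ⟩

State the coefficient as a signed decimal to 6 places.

−√(5/14) ≈ -0.597614

triangle: 1!*3!*2!/7! = 12/5040
(j±m)!: 1!*3!*2!*1!*2!*3! = 144
prefactor² = (2J+1)*Δ*N² = 72/35
  k=0: +1/(0!*1!*3!*2!*0!*0!) = 1/12
  k=1: −1/(1!*0!*2!*1!*1!*1!) = -1/2
Σ = -5/12  ⇒  CG² = 72/35*(-5/12)² = 5/14
CG = −√(5/14) = -0.597614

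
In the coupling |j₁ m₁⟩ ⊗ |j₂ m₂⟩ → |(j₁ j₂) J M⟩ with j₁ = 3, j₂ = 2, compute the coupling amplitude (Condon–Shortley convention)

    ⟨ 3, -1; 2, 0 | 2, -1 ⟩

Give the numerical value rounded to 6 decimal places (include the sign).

triangle: 3!*3!*1!/8! = 36/40320
(j±m)!: 2!*4!*2!*2!*1!*3! = 1152
prefactor² = (2J+1)*Δ*N² = 36/7
  k=1: −1/(1!*2!*3!*1!*0!*0!) = -1/12
  k=2: +1/(2!*1!*2!*0!*1!*1!) = 1/4
Σ = 1/6  ⇒  CG² = 36/7*1/6² = 1/7
CG = +√(1/7) = +0.377964

+0.377964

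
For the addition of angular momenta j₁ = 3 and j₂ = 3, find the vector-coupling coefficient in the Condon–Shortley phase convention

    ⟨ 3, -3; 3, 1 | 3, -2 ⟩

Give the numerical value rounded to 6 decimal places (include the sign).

−√(1/3) = -0.577350

j₁+j₂−J=3  J+j₁−j₂=3  J−j₁+j₂=3  j₁+j₂+J+1=10
(j₁±m₁, j₂±m₂, J±M) = (0,6,4,2,1,5)
P² = 1728
sum k=3..3:
  [3] −1/72 = -1/72
S = -1/72
C² = P²·S² = 1/3 ; C = -0.577350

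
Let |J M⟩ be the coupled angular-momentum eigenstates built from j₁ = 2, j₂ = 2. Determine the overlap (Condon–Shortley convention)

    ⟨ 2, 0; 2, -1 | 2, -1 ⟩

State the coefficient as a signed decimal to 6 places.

√[5·2!2!2!/7! · 2!2!1!3!1!3!] = √(8/7)
  +(−1)^0/∏(0,2,2,1,0,1)! = 1/4  (running 1/4)
  +(−1)^1/∏(1,1,1,0,1,2)! = -1/2  (running -1/4)
⟨..|..⟩ = √(8/7)·(-1/4) = -0.267261

−√(1/14) = -0.267261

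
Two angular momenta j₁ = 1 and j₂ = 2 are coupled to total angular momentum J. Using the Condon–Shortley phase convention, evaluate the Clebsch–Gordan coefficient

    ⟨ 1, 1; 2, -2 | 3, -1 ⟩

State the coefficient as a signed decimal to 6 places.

j₁+j₂−J=0  J+j₁−j₂=2  J−j₁+j₂=4  j₁+j₂+J+1=7
(j₁±m₁, j₂±m₂, J±M) = (2,0,0,4,2,4)
P² = 768/5
sum k=0..0:
  [0] +1/48 = 1/48
S = 1/48
C² = P²·S² = 1/15 ; C = +0.258199

+0.258199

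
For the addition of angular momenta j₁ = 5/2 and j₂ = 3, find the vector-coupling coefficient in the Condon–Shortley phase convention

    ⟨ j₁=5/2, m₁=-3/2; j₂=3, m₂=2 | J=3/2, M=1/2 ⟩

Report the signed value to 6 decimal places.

-0.218218  (= −√(1/21))

triangle: 4!*1!*2!/8! = 48/40320
(j±m)!: 1!*4!*5!*1!*2!*1! = 5760
prefactor² = (2J+1)*Δ*N² = 192/7
  k=3: −1/(3!*1!*1!*2!*0!*0!) = -1/12
  k=4: +1/(4!*0!*0!*1!*1!*1!) = 1/24
Σ = -1/24  ⇒  CG² = 192/7*(-1/24)² = 1/21
CG = −√(1/21) = -0.218218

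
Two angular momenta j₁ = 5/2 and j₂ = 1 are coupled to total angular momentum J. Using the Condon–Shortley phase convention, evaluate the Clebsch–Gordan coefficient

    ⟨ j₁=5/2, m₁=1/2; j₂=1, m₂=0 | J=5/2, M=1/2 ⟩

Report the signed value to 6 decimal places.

triangle: 1!*4!*1!/7! = 24/5040
(j±m)!: 3!*2!*1!*1!*3!*2! = 144
prefactor² = (2J+1)*Δ*N² = 144/35
  k=0: +1/(0!*1!*2!*1!*2!*0!) = 1/4
  k=1: −1/(1!*0!*1!*0!*3!*1!) = -1/6
Σ = 1/12  ⇒  CG² = 144/35*1/12² = 1/35
CG = +√(1/35) = +0.169031

+√(1/35) ≈ +0.169031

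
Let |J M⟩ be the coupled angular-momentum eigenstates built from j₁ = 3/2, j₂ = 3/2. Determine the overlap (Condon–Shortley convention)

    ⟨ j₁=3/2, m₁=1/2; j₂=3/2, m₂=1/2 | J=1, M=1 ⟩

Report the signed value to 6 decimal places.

-0.632456  (= −√(2/5))

j₁+j₂−J=2  J+j₁−j₂=1  J−j₁+j₂=1  j₁+j₂+J+1=5
(j₁±m₁, j₂±m₂, J±M) = (2,1,2,1,2,0)
P² = 2/5
sum k=1..1:
  [1] −1/1 = -1
S = -1
C² = P²·S² = 2/5 ; C = -0.632456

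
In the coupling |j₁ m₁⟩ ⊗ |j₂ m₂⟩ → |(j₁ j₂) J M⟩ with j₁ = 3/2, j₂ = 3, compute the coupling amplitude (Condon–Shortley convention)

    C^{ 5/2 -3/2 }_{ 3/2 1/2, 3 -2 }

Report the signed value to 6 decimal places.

triangle: 2!*1!*4!/8! = 48/40320
(j±m)!: 2!*1!*1!*5!*1!*4! = 5760
prefactor² = (2J+1)*Δ*N² = 288/7
  k=0: +1/(0!*2!*1!*1!*0!*3!) = 1/12
  k=1: −1/(1!*1!*0!*0!*1!*4!) = -1/24
Σ = 1/24  ⇒  CG² = 288/7*1/24² = 1/14
CG = +√(1/14) = +0.267261

+√(1/14) = +0.267261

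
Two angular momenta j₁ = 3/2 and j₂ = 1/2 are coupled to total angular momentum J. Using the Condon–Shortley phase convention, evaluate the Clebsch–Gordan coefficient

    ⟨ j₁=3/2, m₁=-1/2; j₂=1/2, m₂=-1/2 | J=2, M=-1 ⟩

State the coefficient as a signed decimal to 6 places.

√[5·0!3!1!/5! · 1!2!0!1!1!3!] = √(3)
  +(−1)^0/∏(0,0,2,0,1,1)! = 1/2  (running 1/2)
⟨..|..⟩ = √(3)·(1/2) = +0.866025

+0.866025  (= +√(3/4))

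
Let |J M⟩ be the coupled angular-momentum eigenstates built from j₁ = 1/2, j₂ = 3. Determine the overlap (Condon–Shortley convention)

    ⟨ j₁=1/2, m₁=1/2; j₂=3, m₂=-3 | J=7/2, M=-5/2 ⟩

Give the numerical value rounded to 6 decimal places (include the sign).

+√(1/7) = +0.377964

triangle: 0!×1!×6!/8! = 720/40320
(j±m)!: 1!×0!×0!×6!×1!×6! = 518400
prefactor² = (2J+1)×Δ×N² = 518400/7
  k=0: +1/(0!×0!×0!×0!×1!×6!) = 1/720
Σ = 1/720  ⇒  CG² = 518400/7×1/720² = 1/7
CG = +√(1/7) = +0.377964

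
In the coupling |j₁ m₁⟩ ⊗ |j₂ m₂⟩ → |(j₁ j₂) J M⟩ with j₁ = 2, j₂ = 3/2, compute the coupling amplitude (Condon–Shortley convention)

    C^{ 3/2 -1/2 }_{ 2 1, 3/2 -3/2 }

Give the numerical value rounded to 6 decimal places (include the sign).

+√(2/5) = +0.632456

triangle: 2!*2!*1!/6! = 4/720
(j±m)!: 3!*1!*0!*3!*1!*2! = 72
prefactor² = (2J+1)*Δ*N² = 8/5
  k=0: +1/(0!*2!*1!*0!*1!*1!) = 1/2
Σ = 1/2  ⇒  CG² = 8/5*1/2² = 2/5
CG = +√(2/5) = +0.632456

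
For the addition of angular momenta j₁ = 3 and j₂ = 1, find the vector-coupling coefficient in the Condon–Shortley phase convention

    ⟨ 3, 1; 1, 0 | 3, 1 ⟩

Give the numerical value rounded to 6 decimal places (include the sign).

√[7·1!5!1!/8! · 4!2!1!1!4!2!] = √(48)
  +(−1)^0/∏(0,1,2,1,3,0)! = 1/12  (running 1/12)
  +(−1)^1/∏(1,0,1,0,4,1)! = -1/24  (running 1/24)
⟨..|..⟩ = √(48)·(1/24) = +0.288675

+√(1/12) ≈ +0.288675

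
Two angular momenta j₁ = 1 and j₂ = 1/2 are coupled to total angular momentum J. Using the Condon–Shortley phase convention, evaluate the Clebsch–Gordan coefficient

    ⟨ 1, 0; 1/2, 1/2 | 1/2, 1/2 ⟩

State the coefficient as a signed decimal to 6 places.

-0.577350

√[2·1!1!0!/3! · 1!1!1!0!1!0!] = √(1/3)
  +(−1)^1/∏(1,0,0,0,1,0)! = -1  (running -1)
⟨..|..⟩ = √(1/3)·(-1) = -0.577350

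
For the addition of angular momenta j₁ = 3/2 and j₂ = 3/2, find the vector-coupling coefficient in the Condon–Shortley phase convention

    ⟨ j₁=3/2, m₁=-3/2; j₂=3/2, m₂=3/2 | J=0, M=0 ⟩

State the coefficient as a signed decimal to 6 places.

−√(1/4) = -0.500000

j₁+j₂−J=3  J+j₁−j₂=0  J−j₁+j₂=0  j₁+j₂+J+1=4
(j₁±m₁, j₂±m₂, J±M) = (0,3,3,0,0,0)
P² = 9
sum k=3..3:
  [3] −1/6 = -1/6
S = -1/6
C² = P²·S² = 1/4 ; C = -0.500000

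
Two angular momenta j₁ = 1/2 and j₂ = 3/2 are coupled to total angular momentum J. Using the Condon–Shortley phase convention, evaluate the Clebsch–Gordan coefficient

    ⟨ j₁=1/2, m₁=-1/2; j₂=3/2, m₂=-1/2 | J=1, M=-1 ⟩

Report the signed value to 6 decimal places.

-0.500000  (= −√(1/4))

j₁+j₂−J=1  J+j₁−j₂=0  J−j₁+j₂=2  j₁+j₂+J+1=4
(j₁±m₁, j₂±m₂, J±M) = (0,1,1,2,0,2)
P² = 1
sum k=1..1:
  [1] −1/2 = -1/2
S = -1/2
C² = P²·S² = 1/4 ; C = -0.500000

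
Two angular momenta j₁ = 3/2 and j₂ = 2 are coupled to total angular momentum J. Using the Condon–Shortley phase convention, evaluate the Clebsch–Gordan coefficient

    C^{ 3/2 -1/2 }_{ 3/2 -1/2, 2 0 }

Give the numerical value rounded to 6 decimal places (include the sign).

√[4·2!1!2!/6! · 1!2!2!2!1!2!] = √(16/45)
  +(−1)^1/∏(1,1,1,1,0,1)! = -1  (running -1)
  +(−1)^2/∏(2,0,0,0,1,2)! = 1/4  (running -3/4)
⟨..|..⟩ = √(16/45)·(-3/4) = -0.447214

-0.447214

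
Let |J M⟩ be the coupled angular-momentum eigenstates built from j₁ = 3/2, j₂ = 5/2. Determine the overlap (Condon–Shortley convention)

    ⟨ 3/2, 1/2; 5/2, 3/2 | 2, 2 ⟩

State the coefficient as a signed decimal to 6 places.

-0.617213  (= −√(8/21))

j₁+j₂−J=2  J+j₁−j₂=1  J−j₁+j₂=3  j₁+j₂+J+1=7
(j₁±m₁, j₂±m₂, J±M) = (2,1,4,1,4,0)
P² = 96/7
sum k=1..1:
  [1] −1/6 = -1/6
S = -1/6
C² = P²·S² = 8/21 ; C = -0.617213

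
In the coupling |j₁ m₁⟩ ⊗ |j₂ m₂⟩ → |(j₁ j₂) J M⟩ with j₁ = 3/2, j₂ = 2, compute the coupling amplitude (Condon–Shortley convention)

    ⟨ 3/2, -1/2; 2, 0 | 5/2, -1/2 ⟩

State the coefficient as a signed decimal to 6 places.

−√(3/35) ≈ -0.292770

j₁+j₂−J=1  J+j₁−j₂=2  J−j₁+j₂=3  j₁+j₂+J+1=7
(j₁±m₁, j₂±m₂, J±M) = (1,2,2,2,2,3)
P² = 48/35
sum k=0..1:
  [0] +1/4 = 1/4
  [1] −1/2 = -1/2
S = -1/4
C² = P²·S² = 3/35 ; C = -0.292770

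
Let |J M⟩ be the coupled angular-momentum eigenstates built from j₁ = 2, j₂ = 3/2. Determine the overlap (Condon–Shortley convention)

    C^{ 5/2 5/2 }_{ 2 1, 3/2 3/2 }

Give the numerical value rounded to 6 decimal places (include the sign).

triangle: 1!×3!×2!/7! = 12/5040
(j±m)!: 3!×1!×3!×0!×5!×0! = 4320
prefactor² = (2J+1)×Δ×N² = 432/7
  k=1: −1/(1!×0!×0!×2!×3!×0!) = -1/12
Σ = -1/12  ⇒  CG² = 432/7×(-1/12)² = 3/7
CG = −√(3/7) = -0.654654

−√(3/7) ≈ -0.654654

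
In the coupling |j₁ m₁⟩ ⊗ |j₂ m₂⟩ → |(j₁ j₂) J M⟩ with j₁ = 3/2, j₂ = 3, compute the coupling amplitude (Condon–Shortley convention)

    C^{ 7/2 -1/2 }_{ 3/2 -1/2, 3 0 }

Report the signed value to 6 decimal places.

triangle: 1!·2!·5!/9! = 240/362880
(j±m)!: 1!·2!·3!·3!·3!·4! = 10368
prefactor² = (2J+1)·Δ·N² = 384/7
  k=0: +1/(0!·1!·2!·3!·0!·2!) = 1/24
  k=1: −1/(1!·0!·1!·2!·1!·3!) = -1/12
Σ = -1/24  ⇒  CG² = 384/7·(-1/24)² = 2/21
CG = −√(2/21) = -0.308607

−√(2/21) = -0.308607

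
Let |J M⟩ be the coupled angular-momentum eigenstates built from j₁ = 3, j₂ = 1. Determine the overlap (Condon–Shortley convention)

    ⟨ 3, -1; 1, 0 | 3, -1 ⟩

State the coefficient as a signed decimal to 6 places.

triangle: 1!*5!*1!/8! = 120/40320
(j±m)!: 2!*4!*1!*1!*2!*4! = 2304
prefactor² = (2J+1)*Δ*N² = 48
  k=0: +1/(0!*1!*4!*1!*1!*0!) = 1/24
  k=1: −1/(1!*0!*3!*0!*2!*1!) = -1/12
Σ = -1/24  ⇒  CG² = 48*(-1/24)² = 1/12
CG = −√(1/12) = -0.288675

−√(1/12) = -0.288675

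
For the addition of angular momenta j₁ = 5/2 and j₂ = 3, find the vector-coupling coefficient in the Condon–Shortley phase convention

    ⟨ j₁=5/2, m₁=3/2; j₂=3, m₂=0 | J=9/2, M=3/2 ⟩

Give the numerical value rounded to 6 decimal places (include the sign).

+0.540562

triangle: 1!×4!×5!/11! = 2880/39916800
(j±m)!: 4!×1!×3!×3!×6!×3! = 3732480
prefactor² = (2J+1)×Δ×N² = 207360/77
  k=0: +1/(0!×1!×1!×3!×3!×2!) = 1/72
  k=1: −1/(1!×0!×0!×2!×4!×3!) = -1/288
Σ = 1/96  ⇒  CG² = 207360/77×1/96² = 45/154
CG = +√(45/154) = +0.540562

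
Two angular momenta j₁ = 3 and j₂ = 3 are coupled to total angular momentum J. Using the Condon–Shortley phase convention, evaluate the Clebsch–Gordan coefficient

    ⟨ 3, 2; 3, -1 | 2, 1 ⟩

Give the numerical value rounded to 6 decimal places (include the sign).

−√(5/28) = -0.422577

√[5·4!2!2!/9! · 5!1!2!4!3!1!] = √(320/7)
  +(−1)^0/∏(0,4,1,2,1,0)! = 1/48  (running 1/48)
  +(−1)^1/∏(1,3,0,1,2,1)! = -1/12  (running -1/16)
⟨..|..⟩ = √(320/7)·(-1/16) = -0.422577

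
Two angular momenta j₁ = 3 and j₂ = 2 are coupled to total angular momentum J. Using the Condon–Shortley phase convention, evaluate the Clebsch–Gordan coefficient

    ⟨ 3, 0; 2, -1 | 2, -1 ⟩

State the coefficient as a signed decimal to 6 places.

triangle: 3!·3!·1!/8! = 36/40320
(j±m)!: 3!·3!·1!·3!·1!·3! = 1296
prefactor² = (2J+1)·Δ·N² = 81/14
  k=0: +1/(0!·3!·3!·1!·0!·0!) = 1/36
  k=1: −1/(1!·2!·2!·0!·1!·1!) = -1/4
Σ = -2/9  ⇒  CG² = 81/14·(-2/9)² = 2/7
CG = −√(2/7) = -0.534522

−√(2/7) = -0.534522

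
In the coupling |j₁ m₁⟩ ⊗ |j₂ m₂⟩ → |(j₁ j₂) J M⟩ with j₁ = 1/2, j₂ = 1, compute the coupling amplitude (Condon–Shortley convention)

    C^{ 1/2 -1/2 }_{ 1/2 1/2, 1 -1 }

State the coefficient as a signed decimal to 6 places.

j₁+j₂−J=1  J+j₁−j₂=0  J−j₁+j₂=1  j₁+j₂+J+1=3
(j₁±m₁, j₂±m₂, J±M) = (1,0,0,2,0,1)
P² = 2/3
sum k=0..0:
  [0] +1/1 = 1
S = 1
C² = P²·S² = 2/3 ; C = +0.816497

+0.816497  (= +√(2/3))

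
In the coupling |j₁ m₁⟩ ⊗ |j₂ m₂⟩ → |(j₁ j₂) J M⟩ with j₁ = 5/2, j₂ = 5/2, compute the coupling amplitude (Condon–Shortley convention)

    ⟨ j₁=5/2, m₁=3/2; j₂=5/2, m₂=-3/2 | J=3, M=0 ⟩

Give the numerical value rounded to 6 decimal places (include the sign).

j₁+j₂−J=2  J+j₁−j₂=3  J−j₁+j₂=3  j₁+j₂+J+1=9
(j₁±m₁, j₂±m₂, J±M) = (4,1,1,4,3,3)
P² = 144/5
sum k=0..1:
  [0] +1/8 = 1/8
  [1] −1/36 = -1/36
S = 7/72
C² = P²·S² = 49/180 ; C = +0.521749

+√(49/180) = +0.521749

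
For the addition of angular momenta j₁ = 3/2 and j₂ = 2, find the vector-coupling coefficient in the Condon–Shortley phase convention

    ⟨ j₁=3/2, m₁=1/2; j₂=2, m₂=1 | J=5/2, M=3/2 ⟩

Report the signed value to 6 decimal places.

−√(1/35) ≈ -0.169031

triangle: 1!·2!·3!/7! = 12/5040
(j±m)!: 2!·1!·3!·1!·4!·1! = 288
prefactor² = (2J+1)·Δ·N² = 144/35
  k=0: +1/(0!·1!·1!·3!·1!·0!) = 1/6
  k=1: −1/(1!·0!·0!·2!·2!·1!) = -1/4
Σ = -1/12  ⇒  CG² = 144/35·(-1/12)² = 1/35
CG = −√(1/35) = -0.169031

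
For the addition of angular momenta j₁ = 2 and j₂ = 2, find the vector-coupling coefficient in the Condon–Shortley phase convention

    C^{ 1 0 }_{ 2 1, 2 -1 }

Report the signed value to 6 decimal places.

√[3·3!1!1!/6! · 3!1!1!3!1!1!] = √(9/10)
  +(−1)^0/∏(0,3,1,1,0,0)! = 1/6  (running 1/6)
  +(−1)^1/∏(1,2,0,0,1,1)! = -1/2  (running -1/3)
⟨..|..⟩ = √(9/10)·(-1/3) = -0.316228

−√(1/10) = -0.316228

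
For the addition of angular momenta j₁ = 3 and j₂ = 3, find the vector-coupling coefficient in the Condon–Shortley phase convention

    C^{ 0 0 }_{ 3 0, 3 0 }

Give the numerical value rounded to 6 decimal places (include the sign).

−√(1/7) ≈ -0.377964

triangle: 6!×0!×0!/7! = 720/5040
(j±m)!: 3!×3!×3!×3!×0!×0! = 1296
prefactor² = (2J+1)×Δ×N² = 1296/7
  k=3: −1/(3!×3!×0!×0!×0!×0!) = -1/36
Σ = -1/36  ⇒  CG² = 1296/7×(-1/36)² = 1/7
CG = −√(1/7) = -0.377964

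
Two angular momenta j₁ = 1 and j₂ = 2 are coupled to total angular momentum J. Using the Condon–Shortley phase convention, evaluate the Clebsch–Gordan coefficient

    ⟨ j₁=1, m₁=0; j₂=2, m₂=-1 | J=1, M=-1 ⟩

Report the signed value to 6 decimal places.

√[3·2!0!2!/5! · 1!1!1!3!0!2!] = √(6/5)
  +(−1)^1/∏(1,1,0,0,0,2)! = -1/2  (running -1/2)
⟨..|..⟩ = √(6/5)·(-1/2) = -0.547723

-0.547723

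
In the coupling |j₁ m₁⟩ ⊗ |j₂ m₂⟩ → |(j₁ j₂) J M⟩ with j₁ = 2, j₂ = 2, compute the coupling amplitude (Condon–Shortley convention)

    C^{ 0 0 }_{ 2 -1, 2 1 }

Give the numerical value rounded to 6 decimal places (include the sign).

-0.447214

j₁+j₂−J=4  J+j₁−j₂=0  J−j₁+j₂=0  j₁+j₂+J+1=5
(j₁±m₁, j₂±m₂, J±M) = (1,3,3,1,0,0)
P² = 36/5
sum k=3..3:
  [3] −1/6 = -1/6
S = -1/6
C² = P²·S² = 1/5 ; C = -0.447214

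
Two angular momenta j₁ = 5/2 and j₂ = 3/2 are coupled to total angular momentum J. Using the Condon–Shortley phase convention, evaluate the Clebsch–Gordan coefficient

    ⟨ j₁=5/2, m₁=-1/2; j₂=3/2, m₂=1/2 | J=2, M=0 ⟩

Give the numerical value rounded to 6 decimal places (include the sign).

triangle: 2!*3!*1!/7! = 12/5040
(j±m)!: 2!*3!*2!*1!*2!*2! = 96
prefactor² = (2J+1)*Δ*N² = 8/7
  k=1: −1/(1!*1!*2!*1!*1!*0!) = -1/2
  k=2: +1/(2!*0!*1!*0!*2!*1!) = 1/4
Σ = -1/4  ⇒  CG² = 8/7*(-1/4)² = 1/14
CG = −√(1/14) = -0.267261

-0.267261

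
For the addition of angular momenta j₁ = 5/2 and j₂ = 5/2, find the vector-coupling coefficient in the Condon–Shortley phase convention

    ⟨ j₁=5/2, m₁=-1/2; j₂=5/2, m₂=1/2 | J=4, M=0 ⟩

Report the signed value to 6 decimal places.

√[9·1!4!4!/10! · 2!3!3!2!4!4!] = √(20736/175)
  +(−1)^0/∏(0,1,3,3,1,1)! = 1/36  (running 1/36)
  +(−1)^1/∏(1,0,2,2,2,2)! = -1/16  (running -5/144)
⟨..|..⟩ = √(20736/175)·(-5/144) = -0.377964

-0.377964  (= −√(1/7))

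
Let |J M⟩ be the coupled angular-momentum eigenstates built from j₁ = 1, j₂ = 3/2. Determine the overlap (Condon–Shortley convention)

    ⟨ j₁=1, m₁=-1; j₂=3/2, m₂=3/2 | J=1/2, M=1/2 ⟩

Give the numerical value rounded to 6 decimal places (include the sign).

√[2·2!0!1!/4! · 0!2!3!0!1!0!] = √(2)
  +(−1)^2/∏(2,0,0,1,0,0)! = 1/2  (running 1/2)
⟨..|..⟩ = √(2)·(1/2) = +0.707107

+√(1/2) = +0.707107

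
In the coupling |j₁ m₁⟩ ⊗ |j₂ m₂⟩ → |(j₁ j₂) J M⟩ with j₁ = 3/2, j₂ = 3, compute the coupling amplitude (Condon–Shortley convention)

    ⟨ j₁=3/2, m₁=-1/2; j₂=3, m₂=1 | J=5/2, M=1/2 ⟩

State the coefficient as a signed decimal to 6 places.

√[6·2!1!4!/8! · 1!2!4!2!3!2!] = √(288/35)
  +(−1)^1/∏(1,1,1,3,0,1)! = -1/6  (running -1/6)
  +(−1)^2/∏(2,0,0,2,1,2)! = 1/8  (running -1/24)
⟨..|..⟩ = √(288/35)·(-1/24) = -0.119523

−√(1/70) ≈ -0.119523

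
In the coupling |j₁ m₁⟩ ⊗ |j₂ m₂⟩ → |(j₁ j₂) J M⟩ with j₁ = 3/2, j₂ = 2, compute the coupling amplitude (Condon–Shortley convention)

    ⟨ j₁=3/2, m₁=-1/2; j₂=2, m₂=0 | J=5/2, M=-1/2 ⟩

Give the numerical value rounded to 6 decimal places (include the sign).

j₁+j₂−J=1  J+j₁−j₂=2  J−j₁+j₂=3  j₁+j₂+J+1=7
(j₁±m₁, j₂±m₂, J±M) = (1,2,2,2,2,3)
P² = 48/35
sum k=0..1:
  [0] +1/4 = 1/4
  [1] −1/2 = -1/2
S = -1/4
C² = P²·S² = 3/35 ; C = -0.292770

−√(3/35) = -0.292770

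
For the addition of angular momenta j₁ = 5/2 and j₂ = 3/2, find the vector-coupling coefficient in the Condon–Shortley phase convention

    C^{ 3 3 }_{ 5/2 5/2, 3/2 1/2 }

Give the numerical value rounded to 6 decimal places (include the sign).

triangle: 1!·4!·2!/8! = 48/40320
(j±m)!: 5!·0!·2!·1!·6!·0! = 172800
prefactor² = (2J+1)·Δ·N² = 1440
  k=0: +1/(0!·1!·0!·2!·4!·0!) = 1/48
Σ = 1/48  ⇒  CG² = 1440·1/48² = 5/8
CG = +√(5/8) = +0.790569

+0.790569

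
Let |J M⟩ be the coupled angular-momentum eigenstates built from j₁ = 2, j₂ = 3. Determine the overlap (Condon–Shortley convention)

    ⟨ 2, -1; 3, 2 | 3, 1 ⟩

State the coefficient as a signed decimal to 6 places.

+√(1/4) ≈ +0.500000

j₁+j₂−J=2  J+j₁−j₂=2  J−j₁+j₂=4  j₁+j₂+J+1=9
(j₁±m₁, j₂±m₂, J±M) = (1,3,5,1,4,2)
P² = 64
sum k=1..2:
  [1] −1/48 = -1/48
  [2] +1/12 = 1/12
S = 1/16
C² = P²·S² = 1/4 ; C = +0.500000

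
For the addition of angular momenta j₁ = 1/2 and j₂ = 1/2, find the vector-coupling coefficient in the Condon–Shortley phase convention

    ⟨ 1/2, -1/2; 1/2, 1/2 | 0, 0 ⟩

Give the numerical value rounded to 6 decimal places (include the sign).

triangle: 1!*0!*0!/2! = 1/2
(j±m)!: 0!*1!*1!*0!*0!*0! = 1
prefactor² = (2J+1)*Δ*N² = 1/2
  k=1: −1/(1!*0!*0!*0!*0!*0!) = -1
Σ = -1  ⇒  CG² = 1/2*(-1)² = 1/2
CG = −√(1/2) = -0.707107

−√(1/2) = -0.707107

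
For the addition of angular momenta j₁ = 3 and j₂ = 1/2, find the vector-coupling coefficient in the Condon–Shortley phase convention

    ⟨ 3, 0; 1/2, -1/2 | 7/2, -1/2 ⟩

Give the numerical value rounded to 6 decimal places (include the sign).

triangle: 0!·6!·1!/8! = 720/40320
(j±m)!: 3!·3!·0!·1!·3!·4! = 5184
prefactor² = (2J+1)·Δ·N² = 5184/7
  k=0: +1/(0!·0!·3!·0!·3!·1!) = 1/36
Σ = 1/36  ⇒  CG² = 5184/7·1/36² = 4/7
CG = +√(4/7) = +0.755929

+√(4/7) = +0.755929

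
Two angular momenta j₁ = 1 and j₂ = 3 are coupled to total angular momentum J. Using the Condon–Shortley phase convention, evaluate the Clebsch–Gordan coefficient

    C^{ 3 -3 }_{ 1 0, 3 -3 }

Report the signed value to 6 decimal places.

+√(3/4) = +0.866025

triangle: 1!·1!·5!/8! = 120/40320
(j±m)!: 1!·1!·0!·6!·0!·6! = 518400
prefactor² = (2J+1)·Δ·N² = 10800
  k=0: +1/(0!·1!·1!·0!·0!·5!) = 1/120
Σ = 1/120  ⇒  CG² = 10800·1/120² = 3/4
CG = +√(3/4) = +0.866025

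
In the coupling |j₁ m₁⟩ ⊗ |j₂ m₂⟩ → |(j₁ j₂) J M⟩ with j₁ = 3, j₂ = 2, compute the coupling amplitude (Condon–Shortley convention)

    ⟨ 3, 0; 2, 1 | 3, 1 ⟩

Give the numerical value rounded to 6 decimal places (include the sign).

√[7·2!4!2!/9! · 3!3!3!1!4!2!] = √(96/5)
  +(−1)^1/∏(1,1,2,2,2,0)! = -1/8  (running -1/8)
  +(−1)^2/∏(2,0,1,1,3,1)! = 1/12  (running -1/24)
⟨..|..⟩ = √(96/5)·(-1/24) = -0.182574

-0.182574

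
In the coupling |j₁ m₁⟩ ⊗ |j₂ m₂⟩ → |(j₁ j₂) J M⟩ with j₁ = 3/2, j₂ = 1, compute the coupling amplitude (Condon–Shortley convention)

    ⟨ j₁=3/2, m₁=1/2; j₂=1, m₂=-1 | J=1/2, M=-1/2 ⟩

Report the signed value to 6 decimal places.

j₁+j₂−J=2  J+j₁−j₂=1  J−j₁+j₂=0  j₁+j₂+J+1=4
(j₁±m₁, j₂±m₂, J±M) = (2,1,0,2,0,1)
P² = 2/3
sum k=0..0:
  [0] +1/2 = 1/2
S = 1/2
C² = P²·S² = 1/6 ; C = +0.408248

+√(1/6) ≈ +0.408248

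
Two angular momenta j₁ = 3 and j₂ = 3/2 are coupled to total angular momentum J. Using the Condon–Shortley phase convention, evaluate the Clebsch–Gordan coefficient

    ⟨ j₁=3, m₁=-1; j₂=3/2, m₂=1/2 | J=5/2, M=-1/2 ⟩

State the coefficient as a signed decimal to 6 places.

j₁+j₂−J=2  J+j₁−j₂=4  J−j₁+j₂=1  j₁+j₂+J+1=8
(j₁±m₁, j₂±m₂, J±M) = (2,4,2,1,2,3)
P² = 288/35
sum k=1..2:
  [1] −1/6 = -1/6
  [2] +1/8 = 1/8
S = -1/24
C² = P²·S² = 1/70 ; C = -0.119523

−√(1/70) = -0.119523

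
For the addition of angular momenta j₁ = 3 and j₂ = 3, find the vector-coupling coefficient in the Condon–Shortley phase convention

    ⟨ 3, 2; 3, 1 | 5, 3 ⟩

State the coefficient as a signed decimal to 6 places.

+0.408248  (= +√(1/6))

j₁+j₂−J=1  J+j₁−j₂=5  J−j₁+j₂=5  j₁+j₂+J+1=12
(j₁±m₁, j₂±m₂, J±M) = (5,1,4,2,8,2)
P² = 153600
sum k=0..1:
  [0] +1/576 = 1/576
  [1] −1/1440 = -1/1440
S = 1/960
C² = P²·S² = 1/6 ; C = +0.408248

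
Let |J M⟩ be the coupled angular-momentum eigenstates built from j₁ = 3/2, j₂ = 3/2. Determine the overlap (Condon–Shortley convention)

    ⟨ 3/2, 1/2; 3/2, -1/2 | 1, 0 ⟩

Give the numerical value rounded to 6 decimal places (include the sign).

−√(1/20) ≈ -0.223607

√[3·2!1!1!/5! · 2!1!1!2!1!1!] = √(1/5)
  +(−1)^0/∏(0,2,1,1,0,0)! = 1/2  (running 1/2)
  +(−1)^1/∏(1,1,0,0,1,1)! = -1  (running -1/2)
⟨..|..⟩ = √(1/5)·(-1/2) = -0.223607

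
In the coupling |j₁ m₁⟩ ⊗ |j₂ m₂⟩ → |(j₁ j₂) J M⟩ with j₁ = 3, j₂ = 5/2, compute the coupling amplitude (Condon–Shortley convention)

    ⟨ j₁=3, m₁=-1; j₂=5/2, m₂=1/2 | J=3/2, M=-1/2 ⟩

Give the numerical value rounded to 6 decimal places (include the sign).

−√(1/105) ≈ -0.097590

triangle: 4!*2!*1!/8! = 48/40320
(j±m)!: 2!*4!*3!*2!*1!*2! = 1152
prefactor² = (2J+1)*Δ*N² = 192/35
  k=2: +1/(2!*2!*2!*1!*0!*0!) = 1/8
  k=3: −1/(3!*1!*1!*0!*1!*1!) = -1/6
Σ = -1/24  ⇒  CG² = 192/35*(-1/24)² = 1/105
CG = −√(1/105) = -0.097590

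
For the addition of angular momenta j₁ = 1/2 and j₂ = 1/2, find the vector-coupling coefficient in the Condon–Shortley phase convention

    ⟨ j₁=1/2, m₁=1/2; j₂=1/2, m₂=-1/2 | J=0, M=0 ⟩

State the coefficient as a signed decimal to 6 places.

√[1·1!0!0!/2! · 1!0!0!1!0!0!] = √(1/2)
  +(−1)^0/∏(0,1,0,0,0,0)! = 1  (running 1)
⟨..|..⟩ = √(1/2)·(1) = +0.707107

+√(1/2) ≈ +0.707107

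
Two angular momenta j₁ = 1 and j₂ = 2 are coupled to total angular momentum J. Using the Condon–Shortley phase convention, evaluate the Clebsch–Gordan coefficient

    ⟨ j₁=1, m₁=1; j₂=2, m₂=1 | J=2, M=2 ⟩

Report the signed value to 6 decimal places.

j₁+j₂−J=1  J+j₁−j₂=1  J−j₁+j₂=3  j₁+j₂+J+1=6
(j₁±m₁, j₂±m₂, J±M) = (2,0,3,1,4,0)
P² = 12
sum k=0..0:
  [0] +1/6 = 1/6
S = 1/6
C² = P²·S² = 1/3 ; C = +0.577350

+√(1/3) = +0.577350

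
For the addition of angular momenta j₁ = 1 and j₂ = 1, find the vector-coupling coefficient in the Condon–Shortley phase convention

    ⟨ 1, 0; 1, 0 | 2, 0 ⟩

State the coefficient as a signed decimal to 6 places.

j₁+j₂−J=0  J+j₁−j₂=2  J−j₁+j₂=2  j₁+j₂+J+1=5
(j₁±m₁, j₂±m₂, J±M) = (1,1,1,1,2,2)
P² = 2/3
sum k=0..0:
  [0] +1/1 = 1
S = 1
C² = P²·S² = 2/3 ; C = +0.816497

+0.816497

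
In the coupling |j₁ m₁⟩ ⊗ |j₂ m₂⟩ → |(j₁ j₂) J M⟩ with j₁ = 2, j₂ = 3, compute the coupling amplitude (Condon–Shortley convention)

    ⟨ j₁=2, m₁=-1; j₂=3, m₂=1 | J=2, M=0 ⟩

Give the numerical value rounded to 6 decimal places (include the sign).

+0.377964

√[5·3!1!3!/8! · 1!3!4!2!2!2!] = √(36/7)
  +(−1)^2/∏(2,1,1,2,0,1)! = 1/4  (running 1/4)
  +(−1)^3/∏(3,0,0,1,1,2)! = -1/12  (running 1/6)
⟨..|..⟩ = √(36/7)·(1/6) = +0.377964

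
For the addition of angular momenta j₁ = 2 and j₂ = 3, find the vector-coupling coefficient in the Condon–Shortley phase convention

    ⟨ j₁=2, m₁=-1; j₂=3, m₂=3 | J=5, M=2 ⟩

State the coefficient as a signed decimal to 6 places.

+0.182574  (= +√(1/30))

√[11·0!4!6!/11! · 1!3!6!0!7!3!] = √(622080)
  +(−1)^0/∏(0,0,3,6,1,0)! = 1/4320  (running 1/4320)
⟨..|..⟩ = √(622080)·(1/4320) = +0.182574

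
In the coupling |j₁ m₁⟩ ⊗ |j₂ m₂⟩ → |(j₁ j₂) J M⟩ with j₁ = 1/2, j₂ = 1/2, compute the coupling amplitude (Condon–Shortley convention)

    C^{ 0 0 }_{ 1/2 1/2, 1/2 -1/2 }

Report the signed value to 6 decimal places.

√[1·1!0!0!/2! · 1!0!0!1!0!0!] = √(1/2)
  +(−1)^0/∏(0,1,0,0,0,0)! = 1  (running 1)
⟨..|..⟩ = √(1/2)·(1) = +0.707107

+√(1/2) ≈ +0.707107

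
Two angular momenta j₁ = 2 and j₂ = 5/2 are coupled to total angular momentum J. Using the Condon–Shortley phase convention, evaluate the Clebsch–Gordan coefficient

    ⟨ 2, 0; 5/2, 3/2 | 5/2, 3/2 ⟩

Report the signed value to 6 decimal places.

√[6·2!2!3!/8! · 2!2!4!1!4!1!] = √(288/35)
  +(−1)^1/∏(1,1,1,3,1,0)! = -1/6  (running -1/6)
  +(−1)^2/∏(2,0,0,2,2,1)! = 1/8  (running -1/24)
⟨..|..⟩ = √(288/35)·(-1/24) = -0.119523

−√(1/70) ≈ -0.119523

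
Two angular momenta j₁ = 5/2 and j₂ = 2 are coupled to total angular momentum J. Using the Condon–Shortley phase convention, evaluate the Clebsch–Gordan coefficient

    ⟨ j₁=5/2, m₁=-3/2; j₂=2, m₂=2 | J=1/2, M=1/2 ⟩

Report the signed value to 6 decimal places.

triangle: 4!×1!×0!/6! = 24/720
(j±m)!: 1!×4!×4!×0!×1!×0! = 576
prefactor² = (2J+1)×Δ×N² = 192/5
  k=4: +1/(4!×0!×0!×0!×1!×0!) = 1/24
Σ = 1/24  ⇒  CG² = 192/5×1/24² = 1/15
CG = +√(1/15) = +0.258199

+√(1/15) = +0.258199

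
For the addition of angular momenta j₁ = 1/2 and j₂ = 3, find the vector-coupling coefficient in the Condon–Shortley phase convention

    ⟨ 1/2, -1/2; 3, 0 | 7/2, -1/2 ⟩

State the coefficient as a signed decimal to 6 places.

+√(4/7) = +0.755929

√[8·0!1!6!/8! · 0!1!3!3!3!4!] = √(5184/7)
  +(−1)^0/∏(0,0,1,3,0,3)! = 1/36  (running 1/36)
⟨..|..⟩ = √(5184/7)·(1/36) = +0.755929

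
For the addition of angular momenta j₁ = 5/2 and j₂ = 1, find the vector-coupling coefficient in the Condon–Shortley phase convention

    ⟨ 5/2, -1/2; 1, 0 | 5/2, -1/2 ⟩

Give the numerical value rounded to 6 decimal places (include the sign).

triangle: 1!*4!*1!/7! = 24/5040
(j±m)!: 2!*3!*1!*1!*2!*3! = 144
prefactor² = (2J+1)*Δ*N² = 144/35
  k=0: +1/(0!*1!*3!*1!*1!*0!) = 1/6
  k=1: −1/(1!*0!*2!*0!*2!*1!) = -1/4
Σ = -1/12  ⇒  CG² = 144/35*(-1/12)² = 1/35
CG = −√(1/35) = -0.169031

−√(1/35) ≈ -0.169031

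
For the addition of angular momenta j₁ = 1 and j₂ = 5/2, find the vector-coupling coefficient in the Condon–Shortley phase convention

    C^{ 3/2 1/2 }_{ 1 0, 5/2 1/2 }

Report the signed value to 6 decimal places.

-0.632456

triangle: 2!×0!×3!/6! = 12/720
(j±m)!: 1!×1!×3!×2!×2!×1! = 24
prefactor² = (2J+1)×Δ×N² = 8/5
  k=1: −1/(1!×1!×0!×2!×0!×1!) = -1/2
Σ = -1/2  ⇒  CG² = 8/5×(-1/2)² = 2/5
CG = −√(2/5) = -0.632456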